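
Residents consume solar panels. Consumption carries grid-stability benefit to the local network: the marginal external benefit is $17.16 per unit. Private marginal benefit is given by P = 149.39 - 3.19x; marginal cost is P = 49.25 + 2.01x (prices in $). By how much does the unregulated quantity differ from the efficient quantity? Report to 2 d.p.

3.30 units

Market equilibrium (private): 49.25 + 2.01x = 149.39 - 3.19x → x_m = 19.2577.
Social marginal benefit = demand + MEB = 166.55 - 3.19x.
Set SMB = MC: 166.55 - 3.19x = 49.25 + 2.01x → x* = 22.5577.
Gap = |19.2577 − 22.5577| = 3.3000.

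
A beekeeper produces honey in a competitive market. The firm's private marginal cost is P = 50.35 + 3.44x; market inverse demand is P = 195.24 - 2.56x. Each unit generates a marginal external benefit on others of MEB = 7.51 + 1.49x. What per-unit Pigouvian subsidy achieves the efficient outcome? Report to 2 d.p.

Social marginal cost = private MC − MEB = 42.84 + 1.95x.
Set SMC = demand: 42.84 + 1.95x = 195.24 - 2.56x → x* = 33.7916.
The Pigouvian subsidy equals MEB at x*: 7.51 + 1.49×33.7916 = 57.8595.

subsidy = 57.86 per unit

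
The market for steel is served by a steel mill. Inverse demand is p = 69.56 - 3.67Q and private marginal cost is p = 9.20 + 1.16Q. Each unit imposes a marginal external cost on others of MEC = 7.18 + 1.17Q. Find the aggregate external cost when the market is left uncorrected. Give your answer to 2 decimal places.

Market equilibrium (private): 9.20 + 1.16Q = 69.56 - 3.67Q → Q_m = 12.4969.
Total external cost = ∫₀^{Q_m} (7.18 + 1.17Q) dQ = 7.18×12.4969 + ½×1.17×12.4969² = 181.0887.

181.09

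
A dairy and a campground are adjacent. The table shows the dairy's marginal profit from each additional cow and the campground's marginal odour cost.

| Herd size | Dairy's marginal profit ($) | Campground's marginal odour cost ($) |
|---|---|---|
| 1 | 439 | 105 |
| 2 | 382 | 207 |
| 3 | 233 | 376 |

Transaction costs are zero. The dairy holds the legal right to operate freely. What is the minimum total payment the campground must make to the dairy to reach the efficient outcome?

Left alone the dairy would choose level 3 (marginal profit stays positive).
Efficient level: k* = 2 (marginal profit ≥ marginal odour cost through 2).
The campground must at least cover the dairy's forgone profit from cutting 3→2: 233 = 233.

$233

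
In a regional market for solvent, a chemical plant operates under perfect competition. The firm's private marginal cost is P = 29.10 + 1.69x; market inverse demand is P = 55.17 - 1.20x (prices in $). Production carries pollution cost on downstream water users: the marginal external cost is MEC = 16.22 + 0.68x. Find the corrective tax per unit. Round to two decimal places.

tax = $18.10 per unit

Social marginal cost = private MC + MEC = 45.32 + 2.37x.
Set SMC = demand: 45.32 + 2.37x = 55.17 - 1.20x → x* = 2.7591.
The Pigouvian tax equals MEC at x*: 16.22 + 0.68×2.7591 = 18.0962.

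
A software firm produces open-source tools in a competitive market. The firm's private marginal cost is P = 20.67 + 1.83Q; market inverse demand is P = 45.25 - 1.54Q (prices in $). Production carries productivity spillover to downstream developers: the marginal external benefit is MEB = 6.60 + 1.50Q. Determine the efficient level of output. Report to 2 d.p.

Q* = 16.67

Social marginal cost = private MC − MEB = 14.07 + 0.33Q.
Set SMC = demand: 14.07 + 0.33Q = 45.25 - 1.54Q → Q* = 16.6738.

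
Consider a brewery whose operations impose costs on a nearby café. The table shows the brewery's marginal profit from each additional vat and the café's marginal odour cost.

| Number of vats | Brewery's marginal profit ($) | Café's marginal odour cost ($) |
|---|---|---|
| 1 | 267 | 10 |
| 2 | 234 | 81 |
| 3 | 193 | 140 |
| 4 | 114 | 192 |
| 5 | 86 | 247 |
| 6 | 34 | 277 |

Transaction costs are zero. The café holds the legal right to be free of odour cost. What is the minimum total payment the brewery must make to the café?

$231

Efficient level: marginal profit ≥ marginal odour cost through level 3, so k* = 3.
With the café holding the right, the brewery must at least compensate total damage at k*: 10 + 81 + 140 = 231.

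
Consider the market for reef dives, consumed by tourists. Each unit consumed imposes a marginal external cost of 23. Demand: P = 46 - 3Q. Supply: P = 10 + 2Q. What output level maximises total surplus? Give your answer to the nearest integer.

Q* = 3

Social marginal benefit = demand − MEC = 23 - 3Q.
Set SMB = MC: 23 - 3Q = 10 + 2Q → Q* = 2.6000.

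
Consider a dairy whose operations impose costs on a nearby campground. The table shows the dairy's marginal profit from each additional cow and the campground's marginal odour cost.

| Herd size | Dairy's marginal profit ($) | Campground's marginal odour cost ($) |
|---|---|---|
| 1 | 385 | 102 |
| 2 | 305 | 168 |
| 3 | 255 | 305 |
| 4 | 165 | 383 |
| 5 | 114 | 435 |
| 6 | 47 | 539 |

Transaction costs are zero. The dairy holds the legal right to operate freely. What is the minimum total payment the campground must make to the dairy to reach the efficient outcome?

$581

Left alone the dairy would choose level 6 (marginal profit stays positive).
Efficient level: k* = 2 (marginal profit ≥ marginal odour cost through 2).
The campground must at least cover the dairy's forgone profit from cutting 6→2: 255 + 165 + 114 + 47 = 581.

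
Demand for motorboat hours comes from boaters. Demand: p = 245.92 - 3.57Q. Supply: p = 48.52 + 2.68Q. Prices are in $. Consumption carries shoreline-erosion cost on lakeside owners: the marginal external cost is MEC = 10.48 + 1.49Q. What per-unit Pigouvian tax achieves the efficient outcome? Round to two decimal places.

tax = $46.46 per unit

Social marginal benefit = demand − MEC = 235.44 - 5.06Q.
Set SMB = MC: 235.44 - 5.06Q = 48.52 + 2.68Q → Q* = 24.1499.
The Pigouvian tax equals MEC at Q*: 10.48 + 1.49×24.1499 = 46.4634.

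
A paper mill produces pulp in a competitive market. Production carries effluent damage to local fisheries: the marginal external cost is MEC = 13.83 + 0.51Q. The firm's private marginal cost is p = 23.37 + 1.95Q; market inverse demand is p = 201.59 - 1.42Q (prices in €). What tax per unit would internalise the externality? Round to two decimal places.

Social marginal cost = private MC + MEC = 37.20 + 2.46Q.
Set SMC = demand: 37.20 + 2.46Q = 201.59 - 1.42Q → Q* = 42.3686.
The Pigouvian tax equals MEC at Q*: 13.83 + 0.51×42.3686 = 35.4380.

tax = €35.44 per unit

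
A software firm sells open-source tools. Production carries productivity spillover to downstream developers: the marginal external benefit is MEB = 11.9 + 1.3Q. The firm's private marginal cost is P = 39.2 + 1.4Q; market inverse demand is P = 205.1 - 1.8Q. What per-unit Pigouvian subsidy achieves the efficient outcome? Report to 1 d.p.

subsidy = 133.6 per unit

Social marginal cost = private MC − MEB = 27.3 + 0.1Q.
Set SMC = demand: 27.3 + 0.1Q = 205.1 - 1.8Q → Q* = 93.5789.
The Pigouvian subsidy equals MEB at Q*: 11.9 + 1.3×93.5789 = 133.5526.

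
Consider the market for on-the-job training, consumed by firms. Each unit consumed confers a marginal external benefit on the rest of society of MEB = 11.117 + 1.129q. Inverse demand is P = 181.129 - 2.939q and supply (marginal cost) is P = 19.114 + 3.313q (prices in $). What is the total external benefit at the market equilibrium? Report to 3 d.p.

$667.172

Market equilibrium (private): 19.114 + 3.313q = 181.129 - 2.939q → q_m = 25.9141.
Total external benefit = ∫₀^{q_m} (11.117 + 1.129q) dq = 11.117×25.9141 + ½×1.129×25.9141² = 667.1717.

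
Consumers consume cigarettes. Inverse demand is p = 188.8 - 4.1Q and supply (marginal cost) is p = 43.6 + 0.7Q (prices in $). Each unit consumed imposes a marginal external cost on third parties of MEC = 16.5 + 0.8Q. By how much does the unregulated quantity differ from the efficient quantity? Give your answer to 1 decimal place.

7.3 units

Market equilibrium (private): 43.6 + 0.7Q = 188.8 - 4.1Q → Q_m = 30.2500.
Social marginal benefit = demand − MEC = 172.3 - 4.9Q.
Set SMB = MC: 172.3 - 4.9Q = 43.6 + 0.7Q → Q* = 22.9821.
Gap = |30.2500 − 22.9821| = 7.2679.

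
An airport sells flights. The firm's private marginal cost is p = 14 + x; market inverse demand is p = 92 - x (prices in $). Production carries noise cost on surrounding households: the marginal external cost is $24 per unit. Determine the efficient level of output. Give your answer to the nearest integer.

Social marginal cost = private MC + MEC = 38 + x.
Set SMC = demand: 38 + x = 92 - x → x* = 27.0000.

x* = 27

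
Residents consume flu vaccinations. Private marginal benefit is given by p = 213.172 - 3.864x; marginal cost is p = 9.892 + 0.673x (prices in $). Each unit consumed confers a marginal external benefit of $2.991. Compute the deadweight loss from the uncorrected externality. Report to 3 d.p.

DWL = $0.986

Market equilibrium (private): 9.892 + 0.673x = 213.172 - 3.864x → x_m = 44.8049.
Social marginal benefit = demand + MEB = 216.163 - 3.864x.
Set SMB = MC: 216.163 - 3.864x = 9.892 + 0.673x → x* = 45.4642.
The welfare-loss triangle has base |x_m − x*| and height MEB(x_m) (the vertical gap between SMB and MC is zero at x* and MEB at x_m).
DWL = ½ × 0.6593 × 2.9910 = 0.9860.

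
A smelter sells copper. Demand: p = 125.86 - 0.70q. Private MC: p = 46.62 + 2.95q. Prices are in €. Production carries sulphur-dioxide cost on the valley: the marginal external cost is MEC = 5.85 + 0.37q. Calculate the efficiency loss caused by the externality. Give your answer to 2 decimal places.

Market equilibrium (private): 46.62 + 2.95q = 125.86 - 0.70q → q_m = 21.7096.
Social marginal cost = private MC + MEC = 52.47 + 3.32q.
Set SMC = demand: 52.47 + 3.32q = 125.86 - 0.70q → q* = 18.2562.
Between q* and q_m the wedge SMC − demand runs linearly from 0 to MEC(q_m), so the loss is a triangle.
DWL = ½ × 3.4534 × 13.8825 = 23.9709.

DWL = €23.97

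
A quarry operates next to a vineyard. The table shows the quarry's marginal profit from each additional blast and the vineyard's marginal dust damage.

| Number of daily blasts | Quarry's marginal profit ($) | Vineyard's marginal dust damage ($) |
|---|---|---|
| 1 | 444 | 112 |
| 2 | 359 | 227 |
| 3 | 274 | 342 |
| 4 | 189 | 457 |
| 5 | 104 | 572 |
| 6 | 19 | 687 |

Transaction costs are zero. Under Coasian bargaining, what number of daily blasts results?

2

Bargaining reaches the level where marginal profit last exceeds marginal dust damage.
That holds through level 2 (359 ≥ 227) but not at 3 (274 < 342).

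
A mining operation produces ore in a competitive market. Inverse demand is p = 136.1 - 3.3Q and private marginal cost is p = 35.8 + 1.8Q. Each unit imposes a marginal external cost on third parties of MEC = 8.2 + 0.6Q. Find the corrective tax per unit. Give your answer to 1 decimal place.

tax = 17.9 per unit

Social marginal cost = private MC + MEC = 44.0 + 2.4Q.
Set SMC = demand: 44.0 + 2.4Q = 136.1 - 3.3Q → Q* = 16.1579.
The Pigouvian tax equals MEC at Q*: 8.2 + 0.6×16.1579 = 17.8947.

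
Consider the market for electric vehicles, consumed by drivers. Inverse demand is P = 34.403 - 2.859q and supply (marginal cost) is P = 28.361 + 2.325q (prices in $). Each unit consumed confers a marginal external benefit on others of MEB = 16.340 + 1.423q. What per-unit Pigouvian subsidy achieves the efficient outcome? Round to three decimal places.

Social marginal benefit = demand + MEB = 50.743 - 1.436q.
Set SMB = MC: 50.743 - 1.436q = 28.361 + 2.325q → q* = 5.9511.
The Pigouvian subsidy equals MEB at q*: 16.340 + 1.423×5.9511 = 24.8084.

subsidy = $24.808 per unit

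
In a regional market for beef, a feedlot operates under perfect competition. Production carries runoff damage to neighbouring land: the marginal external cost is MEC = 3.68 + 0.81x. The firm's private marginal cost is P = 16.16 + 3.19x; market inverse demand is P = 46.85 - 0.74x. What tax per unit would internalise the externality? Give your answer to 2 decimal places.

tax = 8.30 per unit

Social marginal cost = private MC + MEC = 19.84 + 4.00x.
Set SMC = demand: 19.84 + 4.00x = 46.85 - 0.74x → x* = 5.6983.
The Pigouvian tax equals MEC at x*: 3.68 + 0.81×5.6983 = 8.2956.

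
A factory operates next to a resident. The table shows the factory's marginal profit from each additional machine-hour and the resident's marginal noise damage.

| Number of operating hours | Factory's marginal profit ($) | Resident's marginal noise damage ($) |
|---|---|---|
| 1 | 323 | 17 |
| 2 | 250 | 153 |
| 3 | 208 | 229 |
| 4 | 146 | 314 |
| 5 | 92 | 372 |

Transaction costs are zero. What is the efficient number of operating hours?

2

Bargaining reaches the level where marginal profit last exceeds marginal noise damage.
That holds through level 2 (250 ≥ 153) but not at 3 (208 < 229).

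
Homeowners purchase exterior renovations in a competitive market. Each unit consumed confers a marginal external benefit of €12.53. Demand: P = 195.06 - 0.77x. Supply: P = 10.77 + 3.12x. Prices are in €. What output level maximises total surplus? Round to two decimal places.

x* = 50.60

Social marginal benefit = demand + MEB = 207.59 - 0.77x.
Set SMB = MC: 207.59 - 0.77x = 10.77 + 3.12x → x* = 50.5964.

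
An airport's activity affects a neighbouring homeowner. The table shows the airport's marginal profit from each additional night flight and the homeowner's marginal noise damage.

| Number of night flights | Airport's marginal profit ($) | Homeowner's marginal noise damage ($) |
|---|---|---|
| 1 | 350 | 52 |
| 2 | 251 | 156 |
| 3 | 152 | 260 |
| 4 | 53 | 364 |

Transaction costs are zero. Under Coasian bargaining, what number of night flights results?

2

Bargaining reaches the level where marginal profit last exceeds marginal noise damage.
That holds through level 2 (251 ≥ 156) but not at 3 (152 < 260).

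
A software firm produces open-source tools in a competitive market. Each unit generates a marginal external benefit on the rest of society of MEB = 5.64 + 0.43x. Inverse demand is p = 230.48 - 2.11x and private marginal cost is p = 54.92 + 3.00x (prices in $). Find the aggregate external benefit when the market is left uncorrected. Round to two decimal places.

Market equilibrium (private): 54.92 + 3.00x = 230.48 - 2.11x → x_m = 34.3562.
Total external benefit = ∫₀^{x_m} (5.64 + 0.43x) dx = 5.64×34.3562 + ½×0.43×34.3562² = 447.5439.

$447.54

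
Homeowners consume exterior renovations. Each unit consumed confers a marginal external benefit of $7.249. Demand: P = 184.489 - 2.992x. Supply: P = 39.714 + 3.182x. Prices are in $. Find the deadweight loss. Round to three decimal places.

DWL = $4.256

Market equilibrium (private): 39.714 + 3.182x = 184.489 - 2.992x → x_m = 23.4491.
Social marginal benefit = demand + MEB = 191.738 - 2.992x.
Set SMB = MC: 191.738 - 2.992x = 39.714 + 3.182x → x* = 24.6233.
Between x* and x_m the wedge SMB − MC runs linearly from 0 to MEB(x_m), so the loss is a triangle.
DWL = ½ × 1.1742 × 7.2490 = 4.2559.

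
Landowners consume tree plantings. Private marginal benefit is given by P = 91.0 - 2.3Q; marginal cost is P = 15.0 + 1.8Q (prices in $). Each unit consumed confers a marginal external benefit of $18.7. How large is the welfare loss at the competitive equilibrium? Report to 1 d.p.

Market equilibrium (private): 15.0 + 1.8Q = 91.0 - 2.3Q → Q_m = 18.5366.
Social marginal benefit = demand + MEB = 109.7 - 2.3Q.
Set SMB = MC: 109.7 - 2.3Q = 15.0 + 1.8Q → Q* = 23.0976.
Height of the DWL triangle at Q_m is SMB(Q_m) − MC(Q_m) = MEB(Q_m) = 18.7000.
DWL = ½ × 4.5610 × 18.7000 = 42.6454.

DWL = $42.6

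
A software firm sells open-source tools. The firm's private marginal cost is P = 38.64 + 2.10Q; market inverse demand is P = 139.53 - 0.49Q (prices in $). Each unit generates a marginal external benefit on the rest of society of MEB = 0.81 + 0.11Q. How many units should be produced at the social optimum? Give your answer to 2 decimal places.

Q* = 41.01

Social marginal cost = private MC − MEB = 37.83 + 1.99Q.
Set SMC = demand: 37.83 + 1.99Q = 139.53 - 0.49Q → Q* = 41.0081.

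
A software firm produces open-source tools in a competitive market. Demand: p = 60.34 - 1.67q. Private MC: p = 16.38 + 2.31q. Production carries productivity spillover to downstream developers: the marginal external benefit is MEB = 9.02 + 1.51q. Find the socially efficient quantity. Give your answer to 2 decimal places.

q* = 21.45

Social marginal cost = private MC − MEB = 7.36 + 0.80q.
Set SMC = demand: 7.36 + 0.80q = 60.34 - 1.67q → q* = 21.4494.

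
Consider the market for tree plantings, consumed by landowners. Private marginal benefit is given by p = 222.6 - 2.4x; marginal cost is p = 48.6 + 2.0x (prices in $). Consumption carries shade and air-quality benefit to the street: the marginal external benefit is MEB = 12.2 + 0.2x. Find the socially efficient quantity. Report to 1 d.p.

Social marginal benefit = demand + MEB = 234.8 - 2.2x.
Set SMB = MC: 234.8 - 2.2x = 48.6 + 2.0x → x* = 44.3333.

x* = 44.3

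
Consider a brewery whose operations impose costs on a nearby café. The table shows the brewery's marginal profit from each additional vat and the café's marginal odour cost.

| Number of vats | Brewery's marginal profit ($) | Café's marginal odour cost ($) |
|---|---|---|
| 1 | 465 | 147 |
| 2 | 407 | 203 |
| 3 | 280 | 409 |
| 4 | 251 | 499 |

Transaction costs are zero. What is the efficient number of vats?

Bargaining reaches the level where marginal profit last exceeds marginal odour cost.
That holds through level 2 (407 ≥ 203) but not at 3 (280 < 409).

2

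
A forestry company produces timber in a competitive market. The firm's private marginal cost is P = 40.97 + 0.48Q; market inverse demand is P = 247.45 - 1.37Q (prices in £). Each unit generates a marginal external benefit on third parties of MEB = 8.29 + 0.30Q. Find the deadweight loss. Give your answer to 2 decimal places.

DWL = £562.90

Market equilibrium (private): 40.97 + 0.48Q = 247.45 - 1.37Q → Q_m = 111.6108.
Social marginal cost = private MC − MEB = 32.68 + 0.18Q.
Set SMC = demand: 32.68 + 0.18Q = 247.45 - 1.37Q → Q* = 138.5613.
Between Q* and Q_m the wedge demand − SMC runs linearly from 0 to MEB(Q_m), so the loss is a triangle.
DWL = ½ × 26.9505 × 41.7732 = 562.9043.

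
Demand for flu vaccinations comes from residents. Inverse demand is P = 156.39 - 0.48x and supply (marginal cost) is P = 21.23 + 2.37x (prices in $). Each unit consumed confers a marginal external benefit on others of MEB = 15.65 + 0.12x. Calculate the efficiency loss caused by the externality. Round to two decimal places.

DWL = $83.41

Market equilibrium (private): 21.23 + 2.37x = 156.39 - 0.48x → x_m = 47.4246.
Social marginal benefit = demand + MEB = 172.04 - 0.36x.
Set SMB = MC: 172.04 - 0.36x = 21.23 + 2.37x → x* = 55.2418.
The welfare-loss triangle has base |x_m − x*| and height MEB(x_m) (the vertical gap between SMB and MC is zero at x* and MEB at x_m).
DWL = ½ × 7.8172 × 21.3409 = 83.4130.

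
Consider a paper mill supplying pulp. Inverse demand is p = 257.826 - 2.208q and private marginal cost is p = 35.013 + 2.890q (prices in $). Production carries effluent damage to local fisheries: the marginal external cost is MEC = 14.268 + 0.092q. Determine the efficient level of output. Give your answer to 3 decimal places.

Social marginal cost = private MC + MEC = 49.281 + 2.982q.
Set SMC = demand: 49.281 + 2.982q = 257.826 - 2.208q → q* = 40.1821.

q* = 40.182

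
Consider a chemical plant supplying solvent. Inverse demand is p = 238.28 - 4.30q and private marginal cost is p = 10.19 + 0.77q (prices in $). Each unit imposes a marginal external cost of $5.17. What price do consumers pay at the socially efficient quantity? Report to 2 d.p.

P = $49.22

Social marginal cost = private MC + MEC = 15.36 + 0.77q.
Set SMC = demand: 15.36 + 0.77q = 238.28 - 4.30q → q* = 43.9684.
Consumer price on the demand curve at q*: 238.28 − 4.30×43.9684 = 49.2159.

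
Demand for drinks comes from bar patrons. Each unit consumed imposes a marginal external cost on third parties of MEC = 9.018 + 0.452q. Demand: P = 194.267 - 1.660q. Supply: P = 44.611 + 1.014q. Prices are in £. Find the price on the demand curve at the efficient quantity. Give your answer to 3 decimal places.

Social marginal benefit = demand − MEC = 185.249 - 2.112q.
Set SMB = MC: 185.249 - 2.112q = 44.611 + 1.014q → q* = 44.9898.
Consumer price on the demand curve at q*: 194.267 − 1.660×44.9898 = 119.5839.

P = £119.584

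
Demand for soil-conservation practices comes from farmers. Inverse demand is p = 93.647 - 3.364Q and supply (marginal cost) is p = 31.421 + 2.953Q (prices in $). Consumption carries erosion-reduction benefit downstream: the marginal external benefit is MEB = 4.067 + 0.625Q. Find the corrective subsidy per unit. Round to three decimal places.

Social marginal benefit = demand + MEB = 97.714 - 2.739Q.
Set SMB = MC: 97.714 - 2.739Q = 31.421 + 2.953Q → Q* = 11.6467.
The Pigouvian subsidy equals MEB at Q*: 4.067 + 0.625×11.6467 = 11.3462.

subsidy = $11.346 per unit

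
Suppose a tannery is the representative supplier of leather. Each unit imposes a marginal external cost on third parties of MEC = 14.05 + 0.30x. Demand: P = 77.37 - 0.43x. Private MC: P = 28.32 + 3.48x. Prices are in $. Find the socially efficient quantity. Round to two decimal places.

x* = 8.31

Social marginal cost = private MC + MEC = 42.37 + 3.78x.
Set SMC = demand: 42.37 + 3.78x = 77.37 - 0.43x → x* = 8.3135.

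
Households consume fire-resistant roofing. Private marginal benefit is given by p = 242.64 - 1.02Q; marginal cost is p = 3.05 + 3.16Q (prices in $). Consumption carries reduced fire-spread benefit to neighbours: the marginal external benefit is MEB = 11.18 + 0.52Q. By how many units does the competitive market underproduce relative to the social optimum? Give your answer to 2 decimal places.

Market equilibrium (private): 3.05 + 3.16Q = 242.64 - 1.02Q → Q_m = 57.3182.
Social marginal benefit = demand + MEB = 253.82 - 0.50Q.
Set SMB = MC: 253.82 - 0.50Q = 3.05 + 3.16Q → Q* = 68.5164.
Gap = |57.3182 − 68.5164| = 11.1982.

11.20 units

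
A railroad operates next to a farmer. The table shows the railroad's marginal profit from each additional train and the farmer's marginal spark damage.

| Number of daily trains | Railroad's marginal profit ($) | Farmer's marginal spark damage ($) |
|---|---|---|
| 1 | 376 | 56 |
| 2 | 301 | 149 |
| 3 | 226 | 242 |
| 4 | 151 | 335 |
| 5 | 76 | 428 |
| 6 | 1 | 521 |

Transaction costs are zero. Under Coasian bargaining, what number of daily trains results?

Bargaining reaches the level where marginal profit last exceeds marginal spark damage.
That holds through level 2 (301 ≥ 149) but not at 3 (226 < 242).

2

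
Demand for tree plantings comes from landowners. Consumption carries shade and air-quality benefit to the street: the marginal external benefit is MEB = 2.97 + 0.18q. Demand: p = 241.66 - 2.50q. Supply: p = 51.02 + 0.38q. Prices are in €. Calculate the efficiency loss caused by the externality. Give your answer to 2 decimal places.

DWL = €41.03

Market equilibrium (private): 51.02 + 0.38q = 241.66 - 2.50q → q_m = 66.1944.
Social marginal benefit = demand + MEB = 244.63 - 2.32q.
Set SMB = MC: 244.63 - 2.32q = 51.02 + 0.38q → q* = 71.7074.
The welfare-loss triangle has base |q_m − q*| and height MEB(q_m) (the vertical gap between SMB and MC is zero at q* and MEB at q_m).
DWL = ½ × 5.5130 × 14.8850 = 41.0305.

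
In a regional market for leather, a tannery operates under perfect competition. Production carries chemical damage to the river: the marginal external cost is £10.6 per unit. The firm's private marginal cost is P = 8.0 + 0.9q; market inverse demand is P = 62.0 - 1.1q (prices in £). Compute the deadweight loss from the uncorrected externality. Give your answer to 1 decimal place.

DWL = £28.1

Market equilibrium (private): 8.0 + 0.9q = 62.0 - 1.1q → q_m = 27.0000.
Social marginal cost = private MC + MEC = 18.6 + 0.9q.
Set SMC = demand: 18.6 + 0.9q = 62.0 - 1.1q → q* = 21.7000.
Between q* and q_m the wedge SMC − demand runs linearly from 0 to MEC(q_m), so the loss is a triangle.
DWL = ½ × 5.3000 × 10.6000 = 28.0900.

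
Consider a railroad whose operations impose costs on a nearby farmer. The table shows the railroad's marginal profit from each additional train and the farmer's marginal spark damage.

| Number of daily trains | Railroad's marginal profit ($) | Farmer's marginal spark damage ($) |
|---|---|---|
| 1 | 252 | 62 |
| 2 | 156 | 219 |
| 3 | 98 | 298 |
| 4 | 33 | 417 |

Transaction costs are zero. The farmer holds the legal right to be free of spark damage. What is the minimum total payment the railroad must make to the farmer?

$62

Efficient level: marginal profit ≥ marginal spark damage through level 1, so k* = 1.
With the farmer holding the right, the railroad must at least compensate total damage at k*: 62 = 62.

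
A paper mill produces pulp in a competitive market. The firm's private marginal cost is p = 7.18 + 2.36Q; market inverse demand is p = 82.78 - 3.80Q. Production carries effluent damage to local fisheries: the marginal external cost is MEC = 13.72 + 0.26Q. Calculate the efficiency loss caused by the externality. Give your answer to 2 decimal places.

Market equilibrium (private): 7.18 + 2.36Q = 82.78 - 3.80Q → Q_m = 12.2727.
Social marginal cost = private MC + MEC = 20.90 + 2.62Q.
Set SMC = demand: 20.90 + 2.62Q = 82.78 - 3.80Q → Q* = 9.6386.
The loss is the area between SMC and demand from Q* to Q_m; with linear curves that's a triangle of height MEC(Q_m).
DWL = ½ × 2.6341 × 16.9109 = 22.2725.

DWL = 22.27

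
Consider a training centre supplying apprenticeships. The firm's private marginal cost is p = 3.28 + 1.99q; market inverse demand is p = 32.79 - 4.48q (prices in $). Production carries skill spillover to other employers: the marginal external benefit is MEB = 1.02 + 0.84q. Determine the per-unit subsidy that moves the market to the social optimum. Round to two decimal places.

subsidy = $5.58 per unit

Social marginal cost = private MC − MEB = 2.26 + 1.15q.
Set SMC = demand: 2.26 + 1.15q = 32.79 - 4.48q → q* = 5.4227.
The Pigouvian subsidy equals MEB at q*: 1.02 + 0.84×5.4227 = 5.5751.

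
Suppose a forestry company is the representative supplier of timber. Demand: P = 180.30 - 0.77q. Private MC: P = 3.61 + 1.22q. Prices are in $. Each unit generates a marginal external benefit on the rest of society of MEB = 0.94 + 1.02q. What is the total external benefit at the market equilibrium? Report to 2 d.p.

$4104.03

Market equilibrium (private): 3.61 + 1.22q = 180.30 - 0.77q → q_m = 88.7889.
Total external benefit = ∫₀^{q_m} (0.94 + 1.02q) dq = 0.94×88.7889 + ½×1.02×88.7889² = 4104.0306.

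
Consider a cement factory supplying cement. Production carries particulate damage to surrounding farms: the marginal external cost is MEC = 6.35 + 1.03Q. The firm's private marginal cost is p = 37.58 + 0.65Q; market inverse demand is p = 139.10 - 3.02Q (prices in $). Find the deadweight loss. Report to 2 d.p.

Market equilibrium (private): 37.58 + 0.65Q = 139.10 - 3.02Q → Q_m = 27.6621.
Social marginal cost = private MC + MEC = 43.93 + 1.68Q.
Set SMC = demand: 43.93 + 1.68Q = 139.10 - 3.02Q → Q* = 20.2489.
Between Q* and Q_m the wedge SMC − demand runs linearly from 0 to MEC(Q_m), so the loss is a triangle.
DWL = ½ × 7.4132 × 34.8420 = 129.1454.

DWL = $129.15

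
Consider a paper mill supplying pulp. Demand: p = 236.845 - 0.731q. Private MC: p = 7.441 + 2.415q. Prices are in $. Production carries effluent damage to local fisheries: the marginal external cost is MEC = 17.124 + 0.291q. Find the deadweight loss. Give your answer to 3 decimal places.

Market equilibrium (private): 7.441 + 2.415q = 236.845 - 0.731q → q_m = 72.9193.
Social marginal cost = private MC + MEC = 24.565 + 2.706q.
Set SMC = demand: 24.565 + 2.706q = 236.845 - 0.731q → q* = 61.7632.
Height of the DWL triangle at q_m is SMC(q_m) − demand(q_m) = MEC(q_m) = 38.3435.
DWL = ½ × 11.1561 × 38.3435 = 213.8820.

DWL = $213.882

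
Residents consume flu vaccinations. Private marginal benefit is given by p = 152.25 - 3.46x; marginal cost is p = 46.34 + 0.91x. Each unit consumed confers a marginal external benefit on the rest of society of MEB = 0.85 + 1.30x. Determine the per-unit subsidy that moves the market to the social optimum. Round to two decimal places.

Social marginal benefit = demand + MEB = 153.10 - 2.16x.
Set SMB = MC: 153.10 - 2.16x = 46.34 + 0.91x → x* = 34.7752.
The Pigouvian subsidy equals MEB at x*: 0.85 + 1.30×34.7752 = 46.0578.

subsidy = 46.06 per unit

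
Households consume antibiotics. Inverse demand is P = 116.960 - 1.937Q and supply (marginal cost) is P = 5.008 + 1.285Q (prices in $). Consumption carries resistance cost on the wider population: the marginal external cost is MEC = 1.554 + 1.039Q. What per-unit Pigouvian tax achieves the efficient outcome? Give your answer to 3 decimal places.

tax = $28.473 per unit

Social marginal benefit = demand − MEC = 115.406 - 2.976Q.
Set SMB = MC: 115.406 - 2.976Q = 5.008 + 1.285Q → Q* = 25.9089.
The Pigouvian tax equals MEC at Q*: 1.554 + 1.039×25.9089 = 28.4733.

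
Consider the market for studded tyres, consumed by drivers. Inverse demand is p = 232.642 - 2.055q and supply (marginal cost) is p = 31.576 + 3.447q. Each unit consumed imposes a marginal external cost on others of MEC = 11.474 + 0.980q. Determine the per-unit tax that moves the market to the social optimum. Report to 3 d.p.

Social marginal benefit = demand − MEC = 221.168 - 3.035q.
Set SMB = MC: 221.168 - 3.035q = 31.576 + 3.447q → q* = 29.2490.
The Pigouvian tax equals MEC at q*: 11.474 + 0.980×29.2490 = 40.1380.

tax = 40.138 per unit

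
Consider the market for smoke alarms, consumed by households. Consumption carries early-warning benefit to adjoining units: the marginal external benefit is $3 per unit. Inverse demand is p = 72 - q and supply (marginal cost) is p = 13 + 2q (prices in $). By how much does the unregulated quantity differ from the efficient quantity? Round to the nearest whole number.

1 units

Market equilibrium (private): 13 + 2q = 72 - q → q_m = 19.6667.
Social marginal benefit = demand + MEB = 75 - q.
Set SMB = MC: 75 - q = 13 + 2q → q* = 20.6667.
Gap = |19.6667 − 20.6667| = 1.0000.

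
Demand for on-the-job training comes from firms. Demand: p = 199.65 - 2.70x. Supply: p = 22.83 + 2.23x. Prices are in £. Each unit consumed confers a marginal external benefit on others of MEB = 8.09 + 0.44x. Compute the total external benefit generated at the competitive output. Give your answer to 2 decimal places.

£573.16

Market equilibrium (private): 22.83 + 2.23x = 199.65 - 2.70x → x_m = 35.8661.
Total external benefit = ∫₀^{x_m} (8.09 + 0.44x) dx = 8.09×35.8661 + ½×0.44×35.8661² = 573.1597.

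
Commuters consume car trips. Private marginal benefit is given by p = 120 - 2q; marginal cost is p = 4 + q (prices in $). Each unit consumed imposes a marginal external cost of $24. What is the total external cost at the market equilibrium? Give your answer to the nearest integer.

$928

Market equilibrium (private): 4 + q = 120 - 2q → q_m = 38.6667.
Total external cost = MEC × q_m = 24 × 38.6667 = 928.0008.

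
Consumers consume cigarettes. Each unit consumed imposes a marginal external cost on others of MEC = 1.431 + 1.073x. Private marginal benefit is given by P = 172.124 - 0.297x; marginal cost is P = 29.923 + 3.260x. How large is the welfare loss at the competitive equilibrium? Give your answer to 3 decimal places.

DWL = 212.192

Market equilibrium (private): 29.923 + 3.260x = 172.124 - 0.297x → x_m = 39.9778.
Social marginal benefit = demand − MEC = 170.693 - 1.370x.
Set SMB = MC: 170.693 - 1.370x = 29.923 + 3.260x → x* = 30.4039.
Between x* and x_m the wedge MC − SMB runs linearly from 0 to MEC(x_m), so the loss is a triangle.
DWL = ½ × 9.5739 × 44.3272 = 212.1921.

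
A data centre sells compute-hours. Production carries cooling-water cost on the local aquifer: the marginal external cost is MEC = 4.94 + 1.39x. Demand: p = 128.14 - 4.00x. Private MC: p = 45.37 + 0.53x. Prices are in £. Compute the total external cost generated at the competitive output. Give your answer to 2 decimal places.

£322.29

Market equilibrium (private): 45.37 + 0.53x = 128.14 - 4.00x → x_m = 18.2715.
Total external cost = ∫₀^{x_m} (4.94 + 1.39x) dx = 4.94×18.2715 + ½×1.39×18.2715² = 322.2854.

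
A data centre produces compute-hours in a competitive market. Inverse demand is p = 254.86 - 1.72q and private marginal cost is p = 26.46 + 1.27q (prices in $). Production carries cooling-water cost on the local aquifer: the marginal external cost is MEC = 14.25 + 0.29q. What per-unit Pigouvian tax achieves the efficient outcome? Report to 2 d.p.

Social marginal cost = private MC + MEC = 40.71 + 1.56q.
Set SMC = demand: 40.71 + 1.56q = 254.86 - 1.72q → q* = 65.2896.
The Pigouvian tax equals MEC at q*: 14.25 + 0.29×65.2896 = 33.1840.

tax = $33.18 per unit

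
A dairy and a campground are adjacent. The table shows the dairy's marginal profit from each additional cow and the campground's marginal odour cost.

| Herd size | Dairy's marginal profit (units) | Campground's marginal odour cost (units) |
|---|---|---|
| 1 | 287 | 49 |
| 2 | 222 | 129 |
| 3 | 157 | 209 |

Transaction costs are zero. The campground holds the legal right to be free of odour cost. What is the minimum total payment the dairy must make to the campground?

Efficient level: marginal profit ≥ marginal odour cost through level 2, so k* = 2.
With the campground holding the right, the dairy must at least compensate total damage at k*: 49 + 129 = 178.

178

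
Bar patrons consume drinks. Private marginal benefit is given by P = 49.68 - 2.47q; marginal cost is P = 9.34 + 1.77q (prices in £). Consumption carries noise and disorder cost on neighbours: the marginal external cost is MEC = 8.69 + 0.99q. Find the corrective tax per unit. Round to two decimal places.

Social marginal benefit = demand − MEC = 40.99 - 3.46q.
Set SMB = MC: 40.99 - 3.46q = 9.34 + 1.77q → q* = 6.0516.
The Pigouvian tax equals MEC at q*: 8.69 + 0.99×6.0516 = 14.6811.

tax = £14.68 per unit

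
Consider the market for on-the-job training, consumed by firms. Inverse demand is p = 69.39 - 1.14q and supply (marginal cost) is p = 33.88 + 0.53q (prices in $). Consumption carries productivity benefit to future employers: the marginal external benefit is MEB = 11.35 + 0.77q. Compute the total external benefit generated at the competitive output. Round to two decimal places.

Market equilibrium (private): 33.88 + 0.53q = 69.39 - 1.14q → q_m = 21.2635.
Total external benefit = ∫₀^{q_m} (11.35 + 0.77q) dq = 11.35×21.2635 + ½×0.77×21.2635² = 415.4133.

$415.41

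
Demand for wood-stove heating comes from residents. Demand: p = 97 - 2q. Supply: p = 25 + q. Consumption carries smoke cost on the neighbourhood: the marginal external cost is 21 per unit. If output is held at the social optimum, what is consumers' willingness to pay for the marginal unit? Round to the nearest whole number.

P = 63

Social marginal benefit = demand − MEC = 76 - 2q.
Set SMB = MC: 76 - 2q = 25 + q → q* = 17.0000.
Consumer price on the demand curve at q*: 97 − 2×17.0000 = 63.0000.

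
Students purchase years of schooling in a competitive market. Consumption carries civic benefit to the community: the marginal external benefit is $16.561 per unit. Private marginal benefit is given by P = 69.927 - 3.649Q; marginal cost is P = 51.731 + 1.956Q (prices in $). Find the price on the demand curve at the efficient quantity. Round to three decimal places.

Social marginal benefit = demand + MEB = 86.488 - 3.649Q.
Set SMB = MC: 86.488 - 3.649Q = 51.731 + 1.956Q → Q* = 6.2011.
Consumer price on the demand curve at Q*: 69.927 − 3.649×6.2011 = 47.2992.

P = $47.299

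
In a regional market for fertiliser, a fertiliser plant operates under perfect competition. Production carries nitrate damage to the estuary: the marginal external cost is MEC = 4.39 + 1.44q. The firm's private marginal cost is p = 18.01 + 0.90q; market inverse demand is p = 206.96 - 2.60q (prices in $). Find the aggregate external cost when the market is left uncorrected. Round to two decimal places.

Market equilibrium (private): 18.01 + 0.90q = 206.96 - 2.60q → q_m = 53.9857.
Total external cost = ∫₀^{q_m} (4.39 + 1.44q) dq = 4.39×53.9857 + ½×1.44×53.9857² = 2335.4054.

$2335.41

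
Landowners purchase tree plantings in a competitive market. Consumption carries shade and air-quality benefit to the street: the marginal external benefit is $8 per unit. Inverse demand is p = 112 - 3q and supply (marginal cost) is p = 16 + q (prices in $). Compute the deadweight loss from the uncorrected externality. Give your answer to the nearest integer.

DWL = $8

Market equilibrium (private): 16 + q = 112 - 3q → q_m = 24.0000.
Social marginal benefit = demand + MEB = 120 - 3q.
Set SMB = MC: 120 - 3q = 16 + q → q* = 26.0000.
Height of the DWL triangle at q_m is SMB(q_m) − MC(q_m) = MEB(q_m) = 8.0000.
DWL = ½ × 2.0000 × 8.0000 = 8.0000.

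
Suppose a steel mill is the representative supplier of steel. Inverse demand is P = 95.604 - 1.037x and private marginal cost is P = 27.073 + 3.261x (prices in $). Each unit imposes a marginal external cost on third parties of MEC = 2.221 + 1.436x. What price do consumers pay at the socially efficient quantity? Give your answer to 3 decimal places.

Social marginal cost = private MC + MEC = 29.294 + 4.697x.
Set SMC = demand: 29.294 + 4.697x = 95.604 - 1.037x → x* = 11.5644.
Consumer price on the demand curve at x*: 95.604 − 1.037×11.5644 = 83.6117.

P = $83.612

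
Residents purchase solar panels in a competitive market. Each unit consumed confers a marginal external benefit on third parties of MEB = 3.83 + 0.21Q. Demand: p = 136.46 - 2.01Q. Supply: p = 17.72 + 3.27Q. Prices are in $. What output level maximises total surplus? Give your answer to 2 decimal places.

Social marginal benefit = demand + MEB = 140.29 - 1.80Q.
Set SMB = MC: 140.29 - 1.80Q = 17.72 + 3.27Q → Q* = 24.1755.

Q* = 24.18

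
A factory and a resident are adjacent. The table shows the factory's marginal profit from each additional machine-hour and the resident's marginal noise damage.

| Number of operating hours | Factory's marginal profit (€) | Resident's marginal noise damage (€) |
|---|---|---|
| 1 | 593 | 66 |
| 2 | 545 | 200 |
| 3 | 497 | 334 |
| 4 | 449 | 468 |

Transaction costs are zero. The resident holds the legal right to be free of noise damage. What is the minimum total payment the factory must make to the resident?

€600

Efficient level: marginal profit ≥ marginal noise damage through level 3, so k* = 3.
With the resident holding the right, the factory must at least compensate total damage at k*: 66 + 200 + 334 = 600.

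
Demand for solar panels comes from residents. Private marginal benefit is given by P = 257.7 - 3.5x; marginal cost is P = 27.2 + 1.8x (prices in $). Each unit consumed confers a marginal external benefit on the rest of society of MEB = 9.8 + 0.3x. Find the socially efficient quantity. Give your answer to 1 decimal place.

x* = 48.1

Social marginal benefit = demand + MEB = 267.5 - 3.2x.
Set SMB = MC: 267.5 - 3.2x = 27.2 + 1.8x → x* = 48.0600.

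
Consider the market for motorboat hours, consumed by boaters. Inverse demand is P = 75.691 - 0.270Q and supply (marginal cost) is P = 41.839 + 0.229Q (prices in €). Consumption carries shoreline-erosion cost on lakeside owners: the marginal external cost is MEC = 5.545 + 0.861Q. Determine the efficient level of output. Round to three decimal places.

Social marginal benefit = demand − MEC = 70.146 - 1.131Q.
Set SMB = MC: 70.146 - 1.131Q = 41.839 + 0.229Q → Q* = 20.8140.

Q* = 20.814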